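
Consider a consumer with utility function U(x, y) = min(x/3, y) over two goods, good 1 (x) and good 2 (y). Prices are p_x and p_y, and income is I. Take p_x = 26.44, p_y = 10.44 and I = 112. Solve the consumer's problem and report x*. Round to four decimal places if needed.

x* = 3.7433

Here 3·26.44 + 10.44 = 89.76, giving x* = 3.7433.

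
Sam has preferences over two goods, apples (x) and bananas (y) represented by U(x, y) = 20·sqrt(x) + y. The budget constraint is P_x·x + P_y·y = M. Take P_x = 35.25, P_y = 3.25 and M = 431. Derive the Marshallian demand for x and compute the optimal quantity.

Utility is quasi-linear in y; the FOC for x is 10/√x = P_x/P_y.
Solve: √x = 10·P_y/P_x, so x*(P_x,P_y) = (10·P_y/P_x)², and y* = (M − P_x·x*)/P_y.
Plugging in: x* = (10·3.25/35.25)² = 0.8501.

x* = 0.8501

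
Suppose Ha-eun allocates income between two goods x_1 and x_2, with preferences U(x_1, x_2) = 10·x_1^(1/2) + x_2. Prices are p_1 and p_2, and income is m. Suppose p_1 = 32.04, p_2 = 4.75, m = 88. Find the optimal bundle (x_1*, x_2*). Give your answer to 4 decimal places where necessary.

x_1* = 0.5495, x_2* = 14.82

MU_x_1 = 5/√x_1, MU_x_2 = 1. Tangency: 5/√x_1 = p_1/p_2.
Solve: √x_1 = 5·p_2/p_1, so x_1*(p_1,p_2) = (5·p_2/p_1)², and x_2* = (m − p_1·x_1*)/p_2.
Plugging in: x_1* = (5·4.75/32.04)² = 0.5495, x_2* = 14.82.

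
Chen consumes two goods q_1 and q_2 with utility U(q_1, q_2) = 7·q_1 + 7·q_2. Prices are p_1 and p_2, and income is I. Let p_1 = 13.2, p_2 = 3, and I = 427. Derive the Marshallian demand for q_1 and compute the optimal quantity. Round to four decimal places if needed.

Linear utility — the consumer picks whichever good has higher MU/price: 7/13.2 = 0.5303 vs 7/3 = 2.3333.
q_2 gives more utility per dollar, so spend all income on q_2: q_2* = I/p_2, q_1* = 0.
Numerically: q_1* = 0, q_2* = 142.3333.

q_1* = 0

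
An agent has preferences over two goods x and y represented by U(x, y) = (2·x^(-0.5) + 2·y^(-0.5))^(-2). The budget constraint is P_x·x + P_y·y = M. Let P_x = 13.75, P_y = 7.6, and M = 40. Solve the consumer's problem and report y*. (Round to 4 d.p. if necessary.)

MU_x ∝ 2·x^(-1.5), MU_y ∝ 2·y^(-1.5), so MRS = (y/x)^(1.5) = P_x/P_y.
Solve for the ratio: y/x = [P_x/P_y]^(2/3).
With the ratio pinned down, the budget gives x* = M/(P_x + P_y·(y/x)) and y* = (y/x)·x*.
Numerically y/x = 1.484771, so x* = 40/(13.75 + 7.6·1.484771) = 1.5978 and y* = 1.484771·1.5978 = 2.3724.

y* = 2.3724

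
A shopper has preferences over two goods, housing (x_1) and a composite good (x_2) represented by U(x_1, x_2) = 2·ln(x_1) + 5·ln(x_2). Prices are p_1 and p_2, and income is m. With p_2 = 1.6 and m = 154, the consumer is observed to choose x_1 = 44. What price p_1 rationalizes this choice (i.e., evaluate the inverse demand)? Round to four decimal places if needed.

Tangency: MRS = (2/5)·x_2/x_1 = p_1/p_2.
Rearranging, p_2·x_2 = (5/2)·p_1·x_1. Substituting into the budget gives p_1·x_1·(1 + (5/2)) = m.
Demand: x_1*(p_1,p_2,m) = 2/7·m/p_1 and x_2* = 5/7·m/p_2.
Set x_1* = 44 in the demand function and solve for p_1: p_1 = 1.

p_1 = 1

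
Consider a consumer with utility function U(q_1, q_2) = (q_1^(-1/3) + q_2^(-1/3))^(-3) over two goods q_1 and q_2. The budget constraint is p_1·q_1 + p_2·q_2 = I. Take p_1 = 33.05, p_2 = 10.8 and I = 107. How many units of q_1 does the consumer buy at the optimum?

q_1* = 1.8436

Substitute q_2 = (q_2/q_1)·q_1 into the budget: q_1* = I/(p_1 + p_2·(q_2/q_1)).
Numerically q_2/q_1 = 2.31372, so q_1* = 107/(33.05 + 10.8·2.31372) = 1.8436.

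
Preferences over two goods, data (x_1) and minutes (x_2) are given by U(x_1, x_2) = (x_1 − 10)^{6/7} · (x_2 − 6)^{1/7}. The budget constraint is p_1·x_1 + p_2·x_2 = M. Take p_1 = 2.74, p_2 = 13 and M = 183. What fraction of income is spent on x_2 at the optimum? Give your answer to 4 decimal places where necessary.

Let x_1' = x_1−10, x_2' = x_2−6. MRS = 6·x_2'/x_1' = p_1/p_2.
After buying the subsistence bundle (10, 6), a share 6/7 of the remaining income goes to x_1: x_1* = 10 + 6/7·(M − 10p_1 − 6p_2)/p_1.
Discretionary income = 183 − 10·2.74 − 6·13 = 77.6; x_1* = 10 + 6/7·77.6/2.74 = 34.2753; x_2* = 6 + 1/7·77.6/13 = 6.8527.
Expenditure on x_2: 13·6.8527 = 89.0857; share = 0.4868.

share on x_2 = 0.4868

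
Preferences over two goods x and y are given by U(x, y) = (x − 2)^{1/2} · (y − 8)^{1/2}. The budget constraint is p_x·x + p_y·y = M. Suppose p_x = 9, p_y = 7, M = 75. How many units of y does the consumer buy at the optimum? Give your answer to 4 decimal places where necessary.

y* = 8.0714

After buying the subsistence bundle (2, 8), a share 0.5 of the remaining income goes to x: x* = 2 + 0.5·(M − 2p_x − 8p_y)/p_x.
Discretionary income = 75 − 2·9 − 8·7 = 1; y* = 8 + 0.5·1/7 = 8.0714.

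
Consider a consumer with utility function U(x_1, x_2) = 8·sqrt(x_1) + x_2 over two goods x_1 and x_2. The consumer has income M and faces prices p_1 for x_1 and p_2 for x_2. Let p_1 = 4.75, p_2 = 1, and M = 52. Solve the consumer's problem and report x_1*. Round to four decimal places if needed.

x_1* = 0.7091

Thus x_1* = (4·p_2/p_1)² — independent of M — with the rest of income spent on x_2.
Plugging in: x_1* = (4·1/4.75)² = 0.7091.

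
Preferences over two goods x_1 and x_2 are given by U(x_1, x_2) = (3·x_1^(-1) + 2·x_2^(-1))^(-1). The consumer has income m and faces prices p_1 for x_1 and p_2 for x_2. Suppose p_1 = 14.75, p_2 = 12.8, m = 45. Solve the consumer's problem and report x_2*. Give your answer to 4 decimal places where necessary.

MRS = MU_x_1/MU_x_2 = (3/2)·(x_2/x_1)^(2). Set equal to p_1/p_2.
Hence x_2/x_1 = ((2/3)·p_1/p_2)^(1/(2)), i.e. raised to the 0.5 power.
Substitute x_2 = (x_2/x_1)·x_1 into the budget: x_1* = m/(p_1 + p_2·(x_2/x_1)).
Numerically x_2/x_1 = 0.876487, so x_1* = 45/(14.75 + 12.8·0.876487) = 1.7328 and x_2* = 0.876487·1.7328 = 1.5188.

x_2* = 1.5188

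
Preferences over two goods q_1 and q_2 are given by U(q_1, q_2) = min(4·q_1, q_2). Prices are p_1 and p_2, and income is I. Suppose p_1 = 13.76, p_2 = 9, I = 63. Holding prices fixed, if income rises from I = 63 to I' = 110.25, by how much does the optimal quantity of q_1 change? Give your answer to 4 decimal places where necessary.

Δq_1* = 0.9496

With perfect complements, no substitution: consume in ratio q_1:q_2 = 1:4.
Budget: p_1·q_1 + p_2·4·q_1 = I, so (p_1 + 4·p_2)·q_1 = I.
Demand: q_1*(p_1,p_2,I) = I/(p_1 + 4·p_2), q_2* = 4·I/(p_1 + 4·p_2).
Here 13.76 + 4·9 = 49.76, giving q_1* = 1.2661.
At I' = 110.25: q_1* = 2.2156. Change: 2.2156 − 1.2661 = 0.9496.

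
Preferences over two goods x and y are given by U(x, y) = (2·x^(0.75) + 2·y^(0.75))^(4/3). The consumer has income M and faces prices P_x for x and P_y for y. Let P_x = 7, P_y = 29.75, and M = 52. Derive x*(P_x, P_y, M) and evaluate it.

x* = 7.333

From the CES first-order condition, (y/x)^(0.25) = P_x/P_y.
Solve for the ratio: y/x = [P_x/P_y]^(4).
With the ratio pinned down, the budget gives x* = M/(P_x + P_y·(y/x)) and y* = (y/x)·x*.
Numerically y/x = 0.003065, so x* = 52/(7 + 29.75·0.003065) = 7.333.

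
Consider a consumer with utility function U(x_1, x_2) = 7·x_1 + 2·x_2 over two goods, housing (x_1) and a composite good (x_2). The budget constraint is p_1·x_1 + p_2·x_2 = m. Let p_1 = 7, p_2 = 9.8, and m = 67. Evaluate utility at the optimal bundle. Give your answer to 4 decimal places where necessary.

x_1 gives more utility per dollar, so spend all income on x_1: x_1* = m/p_1, x_2* = 0.
Numerically: x_1* = 9.5714, x_2* = 0.
Utility at the optimum: U(9.5714, 0) = 67.

V = 67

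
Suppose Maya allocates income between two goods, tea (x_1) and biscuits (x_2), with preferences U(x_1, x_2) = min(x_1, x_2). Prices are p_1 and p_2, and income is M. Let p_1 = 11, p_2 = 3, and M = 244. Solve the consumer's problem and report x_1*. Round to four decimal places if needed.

x_1* = 17.4286

Leontief preferences: the optimum is at the kink where x_1/1 = x_2/1, i.e. x_2 = x_1.
Budget: p_1·x_1 + p_2·x_1 = M, so (p_1 + p_2)·x_1 = M.
Demand: x_1*(p_1,p_2,M) = M/(p_1 + p_2), x_2* = M/(p_1 + p_2).
Here 11 + 3 = 14, giving x_1* = 17.4286.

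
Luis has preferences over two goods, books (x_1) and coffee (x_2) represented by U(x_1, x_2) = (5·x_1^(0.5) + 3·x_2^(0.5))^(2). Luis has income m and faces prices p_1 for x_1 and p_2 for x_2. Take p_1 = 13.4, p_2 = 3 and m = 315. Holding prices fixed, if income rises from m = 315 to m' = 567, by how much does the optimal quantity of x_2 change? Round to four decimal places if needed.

MU_x_1 ∝ 5·x_1^(-0.5), MU_x_2 ∝ 3·x_2^(-0.5), so MRS = (5/3)·(x_2/x_1)^(0.5) = p_1/p_2.
Hence x_2/x_1 = ((3/5)·p_1/p_2)^(1/(0.5)), i.e. raised to the 2 power.
Substitute x_2 = (x_2/x_1)·x_1 into the budget: x_1* = m/(p_1 + p_2·(x_2/x_1)).
Numerically x_2/x_1 = 7.1824, so x_1* = 315/(13.4 + 3·7.1824) = 9.0136 and x_2* = 7.1824·9.0136 = 64.7393.
At m' = 567: x_2* = 116.5307. Change: 116.5307 − 64.7393 = 51.7914.

Δx_2* = 51.7914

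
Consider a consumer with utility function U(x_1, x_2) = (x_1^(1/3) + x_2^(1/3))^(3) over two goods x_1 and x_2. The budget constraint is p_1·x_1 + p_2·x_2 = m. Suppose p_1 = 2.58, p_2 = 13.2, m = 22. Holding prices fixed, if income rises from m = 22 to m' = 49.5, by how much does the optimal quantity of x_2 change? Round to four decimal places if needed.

Δx_2* = 0.6387

From the CES first-order condition, (x_2/x_1)^(2/3) = p_1/p_2.
Hence x_2/x_1 = (p_1/p_2)^(1/(2/3)), i.e. raised to the 1.5 power.
Substitute x_2 = (x_2/x_1)·x_1 into the budget: x_1* = m/(p_1 + p_2·(x_2/x_1)).
Numerically x_2/x_1 = 0.086411, so x_1* = 22/(2.58 + 13.2·0.086411) = 5.913 and x_2* = 0.086411·5.913 = 0.5109.
At m' = 49.5: x_2* = 1.1496. Change: 1.1496 − 0.5109 = 0.6387.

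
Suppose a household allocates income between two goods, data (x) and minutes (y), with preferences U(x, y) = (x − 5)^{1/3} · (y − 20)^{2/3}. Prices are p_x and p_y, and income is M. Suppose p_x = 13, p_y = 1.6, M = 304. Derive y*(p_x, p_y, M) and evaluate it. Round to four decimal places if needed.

y* = 106.25

This is Cobb-Douglas in (x−5, y−20): tangency gives 1/3·p_y·(y−20) = 2/3·p_x·(x−5).
Substituting into the budget: x* = 5 + 1/3·(M − 5·p_x − 20·p_y)/p_x, and y* = 20 + 2/3·(…)/p_y.
Discretionary income = 304 − 5·13 − 20·1.6 = 207; y* = 20 + 2/3·207/1.6 = 106.25.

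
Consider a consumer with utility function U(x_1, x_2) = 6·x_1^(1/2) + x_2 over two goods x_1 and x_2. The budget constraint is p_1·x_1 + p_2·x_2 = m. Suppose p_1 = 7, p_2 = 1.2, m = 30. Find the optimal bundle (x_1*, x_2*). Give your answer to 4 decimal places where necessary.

x_1* = 0.2645, x_2* = 23.4571

Utility is quasi-linear in x_2; the FOC for x_1 is 3/√x_1 = p_1/p_2.
Thus x_1* = (3·p_2/p_1)² — independent of m — with the rest of income spent on x_2.
Plugging in: x_1* = (3·1.2/7)² = 0.2645, x_2* = 23.4571.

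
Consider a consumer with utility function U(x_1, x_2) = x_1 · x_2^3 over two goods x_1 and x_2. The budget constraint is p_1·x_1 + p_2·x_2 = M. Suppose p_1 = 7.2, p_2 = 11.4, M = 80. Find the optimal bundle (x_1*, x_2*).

Demand: x_1*(p_1,p_2,M) = 0.25·M/p_1 and x_2* = 0.75·M/p_2.
At p_1=7.2, p_2=11.4, M=80: x_1* = 0.25·80/7.2 = 2.7778, x_2* = 5.2632.

x_1* = 2.7778, x_2* = 5.2632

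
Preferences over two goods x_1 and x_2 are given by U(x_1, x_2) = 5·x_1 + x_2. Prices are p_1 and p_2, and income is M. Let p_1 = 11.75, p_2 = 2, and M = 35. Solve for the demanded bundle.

Linear utility — the consumer picks whichever good has higher MU/price: 5/11.75 = 0.4255 vs 1/2 = 0.5.
x_2 gives more utility per dollar, so spend all income on x_2: x_2* = M/p_2, x_1* = 0.
Numerically: x_1* = 0, x_2* = 17.5.

x_1* = 0, x_2* = 17.5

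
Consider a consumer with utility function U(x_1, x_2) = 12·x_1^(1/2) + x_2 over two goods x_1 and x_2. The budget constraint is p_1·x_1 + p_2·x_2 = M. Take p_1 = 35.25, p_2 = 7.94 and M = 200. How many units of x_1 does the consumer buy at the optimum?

Utility is quasi-linear in x_2; the FOC for x_1 is 6/√x_1 = p_1/p_2.
Solve: √x_1 = 6·p_2/p_1, so x_1*(p_1,p_2) = (6·p_2/p_1)², and x_2* = (M − p_1·x_1*)/p_2.
Plugging in: x_1* = (6·7.94/35.25)² = 1.8265.

x_1* = 1.8265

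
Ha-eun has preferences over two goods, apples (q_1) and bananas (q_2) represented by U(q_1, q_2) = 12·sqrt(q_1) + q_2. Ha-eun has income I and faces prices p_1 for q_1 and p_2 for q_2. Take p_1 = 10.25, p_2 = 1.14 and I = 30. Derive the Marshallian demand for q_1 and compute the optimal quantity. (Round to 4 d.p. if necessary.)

q_1* = 0.4453

Solve: √q_1 = 6·p_2/p_1, so q_1*(p_1,p_2) = (6·p_2/p_1)², and q_2* = (I − p_1·q_1*)/p_2.
Plugging in: q_1* = (6·1.14/10.25)² = 0.4453.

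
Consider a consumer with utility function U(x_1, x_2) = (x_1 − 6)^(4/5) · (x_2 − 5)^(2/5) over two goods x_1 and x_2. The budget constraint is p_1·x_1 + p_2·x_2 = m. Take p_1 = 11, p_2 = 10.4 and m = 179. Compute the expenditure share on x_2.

share on x_2 = 0.4041

MRS = 2·(x_2−5)/(x_1−6). Tangency with p_1/p_2 gives x_2−5 = (1/2)·(p_1/p_2)·(x_1−6).
After buying the subsistence bundle (6, 5), a share 2/3 of the remaining income goes to x_1: x_1* = 6 + 2/3·(m − 6p_1 − 5p_2)/p_1.
Discretionary income = 179 − 6·11 − 5·10.4 = 61; x_1* = 6 + 2/3·61/11 = 9.697; x_2* = 5 + 1/3·61/10.4 = 6.9551.
Expenditure on x_2: 10.4·6.9551 = 72.3333; share = 0.4041.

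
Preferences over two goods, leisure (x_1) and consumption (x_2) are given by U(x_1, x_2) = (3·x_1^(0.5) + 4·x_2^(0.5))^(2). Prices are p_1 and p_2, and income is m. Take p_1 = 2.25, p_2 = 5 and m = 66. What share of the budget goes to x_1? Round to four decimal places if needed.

share on x_1 = 0.5556

MU_x_1 ∝ 3·x_1^(-0.5), MU_x_2 ∝ 4·x_2^(-0.5), so MRS = (3/4)·(x_2/x_1)^(0.5) = p_1/p_2.
Hence x_2/x_1 = ((4/3)·p_1/p_2)^(1/(0.5)), i.e. raised to the 2 power.
With the ratio pinned down, the budget gives x_1* = m/(p_1 + p_2·(x_2/x_1)) and x_2* = (x_2/x_1)·x_1*.
Numerically x_2/x_1 = 0.36, so x_1* = 66/(2.25 + 5·0.36) = 16.2963 and x_2* = 0.36·16.2963 = 5.8667.
Expenditure on x_1: 2.25·16.2963 = 36.6667; share = 0.5556.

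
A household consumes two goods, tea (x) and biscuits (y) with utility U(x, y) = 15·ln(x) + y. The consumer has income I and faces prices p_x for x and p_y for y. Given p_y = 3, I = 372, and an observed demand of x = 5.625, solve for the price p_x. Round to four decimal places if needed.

p_x = 8

MU_x = 15/x, MU_y = 1. Tangency: 15/x = p_x/p_y.
So x*(p_x,p_y) = 15·p_y/p_x, independent of income; and y* = (I − 15·p_y)/p_y.
Set x* = 5.625 in the demand function and solve for p_x: p_x = 8.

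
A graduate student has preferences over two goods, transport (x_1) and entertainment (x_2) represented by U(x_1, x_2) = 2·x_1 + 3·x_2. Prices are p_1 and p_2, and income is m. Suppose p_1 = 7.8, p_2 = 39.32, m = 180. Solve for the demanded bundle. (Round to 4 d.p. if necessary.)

Perfect substitutes: compare marginal utility per dollar. 2/p_1 vs 3/p_2 → 0.2564 vs 0.0763.
x_1 gives more utility per dollar, so spend all income on x_1: x_1* = m/p_1, x_2* = 0.
Numerically: x_1* = 23.0769, x_2* = 0.

x_1* = 23.0769, x_2* = 0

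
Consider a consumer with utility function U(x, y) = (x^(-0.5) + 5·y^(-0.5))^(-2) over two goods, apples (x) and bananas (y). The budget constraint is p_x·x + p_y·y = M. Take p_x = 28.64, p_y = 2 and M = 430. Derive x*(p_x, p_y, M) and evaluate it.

x* = 6.8118

Numerically y/x = 17.242835, so x* = 430/(28.64 + 2·17.242835) = 6.8118.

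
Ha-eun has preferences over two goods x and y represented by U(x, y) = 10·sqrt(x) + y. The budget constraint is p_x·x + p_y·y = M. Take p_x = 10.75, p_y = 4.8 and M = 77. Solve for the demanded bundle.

Utility is quasi-linear in y; the FOC for x is 5/√x = p_x/p_y.
Solve: √x = 5·p_y/p_x, so x*(p_x,p_y) = (5·p_y/p_x)², and y* = (M − p_x·x*)/p_y.
Plugging in: x* = (5·4.8/10.75)² = 4.9843, y* = 4.8789.

x* = 4.9843, y* = 4.8789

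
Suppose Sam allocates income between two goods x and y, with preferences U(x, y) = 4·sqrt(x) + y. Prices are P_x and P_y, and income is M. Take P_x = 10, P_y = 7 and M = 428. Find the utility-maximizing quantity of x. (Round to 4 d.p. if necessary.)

MU_x = 2/√x, MU_y = 1. Tangency: 2/√x = P_x/P_y.
Thus x* = (2·P_y/P_x)² — independent of M — with the rest of income spent on y.
Plugging in: x* = (2·7/10)² = 1.96.

x* = 1.96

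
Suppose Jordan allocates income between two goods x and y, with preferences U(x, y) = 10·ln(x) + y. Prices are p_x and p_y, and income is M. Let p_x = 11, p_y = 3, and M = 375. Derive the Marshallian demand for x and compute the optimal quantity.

MU_x = 10/x, MU_y = 1. Tangency: 10/x = p_x/p_y.
So x*(p_x,p_y) = 10·p_y/p_x, independent of income; and y* = (M − 10·p_y)/p_y.
At the given prices: x* = 10·3/11 = 2.7273.

x* = 2.7273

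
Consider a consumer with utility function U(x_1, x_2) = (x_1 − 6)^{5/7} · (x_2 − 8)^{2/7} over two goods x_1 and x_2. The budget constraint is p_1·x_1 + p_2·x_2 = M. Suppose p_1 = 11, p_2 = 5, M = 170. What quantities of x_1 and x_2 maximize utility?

x_1* = 10.1558, x_2* = 11.6571

This is Cobb-Douglas in (x_1−6, x_2−8): tangency gives 5/7·p_2·(x_2−8) = 2/7·p_1·(x_1−6).
After buying the subsistence bundle (6, 8), a share 5/7 of the remaining income goes to x_1: x_1* = 6 + 5/7·(M − 6p_1 − 8p_2)/p_1.
Discretionary income = 170 − 6·11 − 8·5 = 64; x_1* = 6 + 5/7·64/11 = 10.1558; x_2* = 8 + 2/7·64/5 = 11.6571.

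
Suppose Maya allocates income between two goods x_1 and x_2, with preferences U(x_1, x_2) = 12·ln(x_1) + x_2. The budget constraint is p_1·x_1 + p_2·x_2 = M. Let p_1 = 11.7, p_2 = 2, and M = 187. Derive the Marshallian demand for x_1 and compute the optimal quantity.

x_1* = 2.0513

Set MRS = p_1/p_2: (12/x_1)/1 = p_1/p_2.
So x_1*(p_1,p_2) = 12·p_2/p_1, independent of income; and x_2* = (M − 12·p_2)/p_2.
At the given prices: x_1* = 12·2/11.7 = 2.0513.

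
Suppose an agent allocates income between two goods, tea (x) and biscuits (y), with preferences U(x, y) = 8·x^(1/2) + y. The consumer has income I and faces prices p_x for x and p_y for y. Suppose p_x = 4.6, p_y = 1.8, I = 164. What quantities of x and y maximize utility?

x* = 2.4499, y* = 84.8502

Utility is quasi-linear in y; the FOC for x is 4/√x = p_x/p_y.
Thus x* = (4·p_y/p_x)² — independent of I — with the rest of income spent on y.
Plugging in: x* = (4·1.8/4.6)² = 2.4499, y* = 84.8502.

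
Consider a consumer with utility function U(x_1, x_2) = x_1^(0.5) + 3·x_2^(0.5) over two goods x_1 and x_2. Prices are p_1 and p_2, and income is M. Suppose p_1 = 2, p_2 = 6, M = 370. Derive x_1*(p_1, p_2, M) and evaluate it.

From the CES first-order condition, (1/3)·(x_2/x_1)^(0.5) = p_1/p_2.
Solve for the ratio: x_2/x_1 = [3·p_1/p_2]^(2).
With the ratio pinned down, the budget gives x_1* = M/(p_1 + p_2·(x_2/x_1)) and x_2* = (x_2/x_1)·x_1*.
Numerically x_2/x_1 = 1, so x_1* = 370/(2 + 6·1) = 46.25.

x_1* = 46.25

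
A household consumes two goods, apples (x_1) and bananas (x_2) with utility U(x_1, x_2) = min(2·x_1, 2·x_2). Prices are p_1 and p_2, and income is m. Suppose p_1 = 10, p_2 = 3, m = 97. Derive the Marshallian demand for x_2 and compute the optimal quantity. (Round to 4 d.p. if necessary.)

With perfect complements, no substitution: consume in ratio x_1:x_2 = 2:2.
Budget: p_1·x_1 + p_2·x_1 = m, so (2·p_1 + 2·p_2)·x_1 = 2·m.
Demand: x_1*(p_1,p_2,m) = 2·m/(2·p_1 + 2·p_2), x_2* = 2·m/(2·p_1 + 2·p_2).
Here 2·10 + 2·3 = 26, giving x_2* = 7.4615.

x_2* = 7.4615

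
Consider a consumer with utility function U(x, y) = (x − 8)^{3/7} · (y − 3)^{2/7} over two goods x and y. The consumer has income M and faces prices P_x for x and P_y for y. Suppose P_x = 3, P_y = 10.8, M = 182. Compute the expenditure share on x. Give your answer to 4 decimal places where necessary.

Let x' = x−8, y' = y−3. MRS = (3/2)·y'/x' = P_x/P_y.
Substituting into the budget: x* = 8 + 0.6·(M − 8·P_x − 3·P_y)/P_x, and y* = 3 + 0.4·(…)/P_y.
Discretionary income = 182 − 8·3 − 3·10.8 = 125.6; x* = 8 + 0.6·125.6/3 = 33.12; y* = 3 + 0.4·125.6/10.8 = 7.6519.
Expenditure on x: 3·33.12 = 99.36; share = 0.5459.

share on x = 0.5459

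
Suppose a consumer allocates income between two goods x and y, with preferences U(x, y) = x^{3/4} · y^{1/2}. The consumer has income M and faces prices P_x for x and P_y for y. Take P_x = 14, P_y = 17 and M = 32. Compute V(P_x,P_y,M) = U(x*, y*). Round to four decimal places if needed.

MU_x/MU_y = (0.75·y)/(0.5·x); tangency sets this equal to P_x/P_y.
So 0.75·P_y·y = 0.5·P_x·x; combined with the budget, a share 0.6 of income goes to x.
Demand: x*(P_x,P_y,M) = 0.6·M/P_x and y* = 0.4·M/P_y.
At P_x=14, P_y=17, M=32: x* = 0.6·32/14 = 1.3714, y* = 0.7529.
Utility at the optimum: U(1.3714, 0.7529) = 1.0997.

V = 1.0997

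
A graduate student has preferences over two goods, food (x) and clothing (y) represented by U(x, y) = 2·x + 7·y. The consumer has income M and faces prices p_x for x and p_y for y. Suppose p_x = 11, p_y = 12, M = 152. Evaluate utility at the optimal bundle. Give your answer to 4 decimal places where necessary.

Linear utility — the consumer picks whichever good has higher MU/price: 2/11 = 0.1818 vs 7/12 = 0.5833.
y gives more utility per dollar, so spend all income on y: y* = M/p_y, x* = 0.
Numerically: x* = 0, y* = 12.6667.
Utility at the optimum: U(0, 12.6667) = 88.6667.

V = 88.6667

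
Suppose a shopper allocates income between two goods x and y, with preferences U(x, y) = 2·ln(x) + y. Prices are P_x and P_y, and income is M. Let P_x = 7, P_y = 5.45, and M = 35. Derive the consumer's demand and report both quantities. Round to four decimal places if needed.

x* = 1.5571, y* = 4.422

MU_x = 2/x, MU_y = 1. Tangency: 2/x = P_x/P_y.
So x*(P_x,P_y) = 2·P_y/P_x, independent of income; and y* = (M − 2·P_y)/P_y.
At the given prices: x* = 2·5.45/7 = 1.5571, and y* = 4.422.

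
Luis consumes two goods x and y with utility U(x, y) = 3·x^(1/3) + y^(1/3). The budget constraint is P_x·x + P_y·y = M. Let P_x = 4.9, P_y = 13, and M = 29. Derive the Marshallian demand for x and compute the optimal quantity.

x* = 5.293

From the CES first-order condition, 3·(y/x)^(2/3) = P_x/P_y.
Solve for the ratio: y/x = [(1/3)·P_x/P_y]^(1.5).
With the ratio pinned down, the budget gives x* = M/(P_x + P_y·(y/x)) and y* = (y/x)·x*.
Numerically y/x = 0.044535, so x* = 29/(4.9 + 13·0.044535) = 5.293.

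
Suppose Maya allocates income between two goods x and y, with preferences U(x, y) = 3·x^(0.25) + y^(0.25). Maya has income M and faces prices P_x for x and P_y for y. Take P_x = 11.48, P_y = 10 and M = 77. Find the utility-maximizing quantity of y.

MRS = MU_x/MU_y = 3·(y/x)^(0.75). Set equal to P_x/P_y.
Hence y/x = ((1/3)·P_x/P_y)^(1/(0.75)), i.e. raised to the 4/3 power.
Substitute y = (y/x)·x into the budget: x* = M/(P_x + P_y·(y/x)).
Numerically y/x = 0.277818, so x* = 77/(11.48 + 10·0.277818) = 5.4004 and y* = 0.277818·5.4004 = 1.5003.

y* = 1.5003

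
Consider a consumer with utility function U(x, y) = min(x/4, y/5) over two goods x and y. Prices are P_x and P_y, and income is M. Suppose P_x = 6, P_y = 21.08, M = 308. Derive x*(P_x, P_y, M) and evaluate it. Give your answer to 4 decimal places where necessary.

Leontief preferences: the optimum is at the kink where x/4 = y/5, i.e. y = (5/4)·x.
Budget: P_x·x + P_y·(5/4)·x = M, so (4·P_x + 5·P_y)·x = 4·M.
Demand: x*(P_x,P_y,M) = 4·M/(4·P_x + 5·P_y), y* = 5·M/(4·P_x + 5·P_y).
Here 4·6 + 5·21.08 = 129.4, giving x* = 9.5209.

x* = 9.5209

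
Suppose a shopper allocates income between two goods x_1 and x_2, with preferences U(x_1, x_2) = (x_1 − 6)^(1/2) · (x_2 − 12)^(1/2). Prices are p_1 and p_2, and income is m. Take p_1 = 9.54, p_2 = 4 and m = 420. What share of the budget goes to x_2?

MRS = (x_2−12)/(x_1−6). Tangency with p_1/p_2 gives x_2−12 = (p_1/p_2)·(x_1−6).
Substituting into the budget: x_1* = 6 + 0.5·(m − 6·p_1 − 12·p_2)/p_1, and x_2* = 12 + 0.5·(…)/p_2.
Discretionary income = 420 − 6·9.54 − 12·4 = 314.76; x_1* = 6 + 0.5·314.76/9.54 = 22.4969; x_2* = 12 + 0.5·314.76/4 = 51.345.
Expenditure on x_2: 4·51.345 = 205.38; share = 0.489.

share on x_2 = 0.489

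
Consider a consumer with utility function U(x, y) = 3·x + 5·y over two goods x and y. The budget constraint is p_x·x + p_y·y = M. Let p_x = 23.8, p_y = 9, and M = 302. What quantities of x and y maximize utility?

x* = 0, y* = 33.5556

y gives more utility per dollar, so spend all income on y: y* = M/p_y, x* = 0.
Numerically: x* = 0, y* = 33.5556.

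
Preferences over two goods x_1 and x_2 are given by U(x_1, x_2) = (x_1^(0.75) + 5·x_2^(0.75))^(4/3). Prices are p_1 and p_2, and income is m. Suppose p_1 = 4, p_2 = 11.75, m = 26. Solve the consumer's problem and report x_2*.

x_2* = 2.1265

MU_x_1 ∝ x_1^(-0.25), MU_x_2 ∝ 5·x_2^(-0.25), so MRS = (1/5)·(x_2/x_1)^(0.25) = p_1/p_2.
Hence x_2/x_1 = (5·p_1/p_2)^(1/(0.25)), i.e. raised to the 4 power.
Substitute x_2 = (x_2/x_1)·x_1 into the budget: x_1* = m/(p_1 + p_2·(x_2/x_1)).
Numerically x_2/x_1 = 8.393991, so x_1* = 26/(4 + 11.75·8.393991) = 0.2533 and x_2* = 8.393991·0.2533 = 2.1265.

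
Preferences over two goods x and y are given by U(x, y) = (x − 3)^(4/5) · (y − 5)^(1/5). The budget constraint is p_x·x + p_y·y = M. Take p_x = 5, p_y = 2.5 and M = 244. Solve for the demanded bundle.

x* = 37.64, y* = 22.32

This is Cobb-Douglas in (x−3, y−5): tangency gives 0.8·p_y·(y−5) = 0.2·p_x·(x−3).
After buying the subsistence bundle (3, 5), a share 0.8 of the remaining income goes to x: x* = 3 + 0.8·(M − 3p_x − 5p_y)/p_x.
Discretionary income = 244 − 3·5 − 5·2.5 = 216.5; x* = 3 + 0.8·216.5/5 = 37.64; y* = 5 + 0.2·216.5/2.5 = 22.32.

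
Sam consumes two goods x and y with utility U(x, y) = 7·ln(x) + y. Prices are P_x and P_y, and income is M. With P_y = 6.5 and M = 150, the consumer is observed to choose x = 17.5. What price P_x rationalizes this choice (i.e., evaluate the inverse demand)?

P_x = 2.6

MU_x = 7/x, MU_y = 1. Tangency: 7/x = P_x/P_y.
So x*(P_x,P_y) = 7·P_y/P_x, independent of income; and y* = (M − 7·P_y)/P_y.
Set x* = 17.5 in the demand function and solve for P_x: P_x = 2.6.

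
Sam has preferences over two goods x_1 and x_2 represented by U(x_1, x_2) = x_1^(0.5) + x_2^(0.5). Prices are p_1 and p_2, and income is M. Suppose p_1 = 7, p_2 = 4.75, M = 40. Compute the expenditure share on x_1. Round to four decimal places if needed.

From the CES first-order condition, (x_2/x_1)^(0.5) = p_1/p_2.
Solve for the ratio: x_2/x_1 = [p_1/p_2]^(2).
With the ratio pinned down, the budget gives x_1* = M/(p_1 + p_2·(x_2/x_1)) and x_2* = (x_2/x_1)·x_1*.
Numerically x_2/x_1 = 2.171745, so x_1* = 40/(7 + 4.75·2.171745) = 2.31 and x_2* = 2.171745·2.31 = 5.0168.
Expenditure on x_1: 7·2.31 = 16.1702; share = 0.4043.

share on x_1 = 0.4043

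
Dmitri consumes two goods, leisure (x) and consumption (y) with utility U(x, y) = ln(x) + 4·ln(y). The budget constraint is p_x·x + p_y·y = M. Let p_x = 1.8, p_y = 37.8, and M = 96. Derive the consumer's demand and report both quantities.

Tangency: MRS = (1/4)·y/x = p_x/p_y.
So p_y·y = 4·p_x·x; combined with the budget, a share 0.2 of income goes to x.
Demand: x*(p_x,p_y,M) = 0.2·M/p_x and y* = 0.8·M/p_y.
At p_x=1.8, p_y=37.8, M=96: x* = 0.2·96/1.8 = 10.6667, y* = 2.0317.

x* = 10.6667, y* = 2.0317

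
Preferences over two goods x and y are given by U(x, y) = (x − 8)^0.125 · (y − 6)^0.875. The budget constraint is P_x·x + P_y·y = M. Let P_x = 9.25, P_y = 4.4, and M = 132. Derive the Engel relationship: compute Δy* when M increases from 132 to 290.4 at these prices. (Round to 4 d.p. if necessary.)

Let x' = x−8, y' = y−6. MRS = (1/7)·y'/x' = P_x/P_y.
After buying the subsistence bundle (8, 6), a share 0.125 of the remaining income goes to x: x* = 8 + 0.125·(M − 8P_x − 6P_y)/P_x.
Discretionary income = 132 − 8·9.25 − 6·4.4 = 31.6; y* = 6 + 0.875·31.6/4.4 = 12.2841.
At M' = 290.4: y* = 43.7841. Change: 43.7841 − 12.2841 = 31.5.

Δy* = 31.5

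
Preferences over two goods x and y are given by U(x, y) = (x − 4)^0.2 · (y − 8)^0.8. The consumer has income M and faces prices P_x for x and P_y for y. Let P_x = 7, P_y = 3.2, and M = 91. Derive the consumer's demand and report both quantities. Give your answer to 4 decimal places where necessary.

x* = 5.0686, y* = 17.35

Let x' = x−4, y' = y−8. MRS = (1/4)·y'/x' = P_x/P_y.
After buying the subsistence bundle (4, 8), a share 0.2 of the remaining income goes to x: x* = 4 + 0.2·(M − 4P_x − 8P_y)/P_x.
Discretionary income = 91 − 4·7 − 8·3.2 = 37.4; x* = 4 + 0.2·37.4/7 = 5.0686; y* = 8 + 0.8·37.4/3.2 = 17.35.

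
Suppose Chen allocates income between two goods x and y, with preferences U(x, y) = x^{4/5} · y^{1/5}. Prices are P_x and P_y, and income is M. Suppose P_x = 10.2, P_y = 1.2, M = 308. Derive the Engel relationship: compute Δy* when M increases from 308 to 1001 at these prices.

Δy* = 115.5

Demand: x*(P_x,P_y,M) = 0.8·M/P_x and y* = 0.2·M/P_y.
At P_x=10.2, P_y=1.2, M=308: y* = 0.2·308/1.2 = 51.3333.
At M' = 1001: y* = 166.8333. Change: 166.8333 − 51.3333 = 115.5.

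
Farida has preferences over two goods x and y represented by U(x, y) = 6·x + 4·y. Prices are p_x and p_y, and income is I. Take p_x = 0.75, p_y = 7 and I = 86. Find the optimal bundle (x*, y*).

Perfect substitutes: compare marginal utility per dollar. 6/p_x vs 4/p_y → 8 vs 0.5714.
x gives more utility per dollar, so spend all income on x: x* = I/p_x, y* = 0.
Numerically: x* = 114.6667, y* = 0.

x* = 114.6667, y* = 0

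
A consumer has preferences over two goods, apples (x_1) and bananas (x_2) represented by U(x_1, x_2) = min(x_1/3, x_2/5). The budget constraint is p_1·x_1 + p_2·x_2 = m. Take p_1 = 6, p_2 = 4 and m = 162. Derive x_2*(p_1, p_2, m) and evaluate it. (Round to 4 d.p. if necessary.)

x_2* = 21.3158

With perfect complements, no substitution: consume in ratio x_1:x_2 = 3:5.
Budget: p_1·x_1 + p_2·(5/3)·x_1 = m, so (3·p_1 + 5·p_2)·x_1 = 3·m.
Demand: x_1*(p_1,p_2,m) = 3·m/(3·p_1 + 5·p_2), x_2* = 5·m/(3·p_1 + 5·p_2).
Here 3·6 + 5·4 = 38, giving x_2* = 21.3158.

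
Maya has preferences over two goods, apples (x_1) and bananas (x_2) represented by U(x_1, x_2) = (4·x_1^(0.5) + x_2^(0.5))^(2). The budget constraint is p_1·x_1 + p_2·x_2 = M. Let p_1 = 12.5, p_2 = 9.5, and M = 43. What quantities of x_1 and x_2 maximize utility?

MRS = MU_x_1/MU_x_2 = 4·(x_2/x_1)^(0.5). Set equal to p_1/p_2.
Hence x_2/x_1 = ((1/4)·p_1/p_2)^(1/(0.5)), i.e. raised to the 2 power.
With the ratio pinned down, the budget gives x_1* = M/(p_1 + p_2·(x_2/x_1)) and x_2* = (x_2/x_1)·x_1*.
Numerically x_2/x_1 = 0.108206, so x_1* = 43/(12.5 + 9.5·0.108206) = 3.1786 and x_2* = 0.108206·3.1786 = 0.3439.

x_1* = 3.1786, x_2* = 0.3439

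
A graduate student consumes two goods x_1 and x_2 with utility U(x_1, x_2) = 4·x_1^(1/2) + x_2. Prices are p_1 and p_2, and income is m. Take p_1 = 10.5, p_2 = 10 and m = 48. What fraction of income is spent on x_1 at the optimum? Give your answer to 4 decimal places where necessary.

share on x_1 = 0.7937

Solve: √x_1 = 2·p_2/p_1, so x_1*(p_1,p_2) = (2·p_2/p_1)², and x_2* = (m − p_1·x_1*)/p_2.
Plugging in: x_1* = (2·10/10.5)² = 3.6281, x_2* = 0.9905.
Expenditure on x_1: 10.5·3.6281 = 38.0952; share = 0.7937.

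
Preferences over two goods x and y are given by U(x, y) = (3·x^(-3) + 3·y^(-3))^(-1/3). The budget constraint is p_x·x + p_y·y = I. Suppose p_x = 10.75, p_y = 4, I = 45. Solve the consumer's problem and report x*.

x* = 2.8353

Numerically y/x = 1.280375, so x* = 45/(10.75 + 4·1.280375) = 2.8353.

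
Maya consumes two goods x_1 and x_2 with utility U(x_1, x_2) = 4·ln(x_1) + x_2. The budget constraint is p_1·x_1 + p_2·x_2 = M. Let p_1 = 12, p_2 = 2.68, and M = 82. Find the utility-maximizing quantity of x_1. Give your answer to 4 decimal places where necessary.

x_1* = 0.8933

Set MRS = p_1/p_2: (4/x_1)/1 = p_1/p_2.
So x_1*(p_1,p_2) = 4·p_2/p_1, independent of income; and x_2* = (M − 4·p_2)/p_2.
At the given prices: x_1* = 4·2.68/12 = 0.8933.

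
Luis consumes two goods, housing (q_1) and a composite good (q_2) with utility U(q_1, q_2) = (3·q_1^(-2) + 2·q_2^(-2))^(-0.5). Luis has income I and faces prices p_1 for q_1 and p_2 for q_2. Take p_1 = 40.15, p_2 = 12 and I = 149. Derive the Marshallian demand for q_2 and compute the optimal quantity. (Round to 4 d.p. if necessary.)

q_2* = 3.4871

MU_q_1 ∝ 3·q_1^(-3), MU_q_2 ∝ 2·q_2^(-3), so MRS = (3/2)·(q_2/q_1)^(3) = p_1/p_2.
Hence q_2/q_1 = ((2/3)·p_1/p_2)^(1/(3)), i.e. raised to the 1/3 power.
With the ratio pinned down, the budget gives q_1* = I/(p_1 + p_2·(q_2/q_1)) and q_2* = (q_2/q_1)·q_1*.
Numerically q_2/q_1 = 1.306585, so q_1* = 149/(40.15 + 12·1.306585) = 2.6689 and q_2* = 1.306585·2.6689 = 3.4871.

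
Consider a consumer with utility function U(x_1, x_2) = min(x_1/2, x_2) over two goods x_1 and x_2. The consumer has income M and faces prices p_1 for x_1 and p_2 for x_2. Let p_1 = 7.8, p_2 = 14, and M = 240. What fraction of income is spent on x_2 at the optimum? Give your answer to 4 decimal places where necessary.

With perfect complements, no substitution: consume in ratio x_1:x_2 = 2:1.
Budget: p_1·x_1 + p_2·(1/2)·x_1 = M, so (2·p_1 + p_2)·x_1 = 2·M.
Demand: x_1*(p_1,p_2,M) = 2·M/(2·p_1 + p_2), x_2* = M/(2·p_1 + p_2).
Here 2·7.8 + 14 = 29.6, giving x_1* = 16.2162 and x_2* = 8.1081.
Expenditure on x_2: 14·8.1081 = 113.5135; share = 0.473.

share on x_2 = 0.473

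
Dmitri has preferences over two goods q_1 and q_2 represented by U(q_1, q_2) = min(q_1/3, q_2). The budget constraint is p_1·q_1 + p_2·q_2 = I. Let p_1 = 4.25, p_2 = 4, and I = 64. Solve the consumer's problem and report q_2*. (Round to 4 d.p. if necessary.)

With perfect complements, no substitution: consume in ratio q_1:q_2 = 3:1.
Budget: p_1·q_1 + p_2·(1/3)·q_1 = I, so (3·p_1 + p_2)·q_1 = 3·I.
Demand: q_1*(p_1,p_2,I) = 3·I/(3·p_1 + p_2), q_2* = I/(3·p_1 + p_2).
Here 3·4.25 + 4 = 16.75, giving q_2* = 3.8209.

q_2* = 3.8209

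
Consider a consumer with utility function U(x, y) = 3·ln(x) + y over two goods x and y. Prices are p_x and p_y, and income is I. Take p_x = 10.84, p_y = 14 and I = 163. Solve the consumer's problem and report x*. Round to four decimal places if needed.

x* = 3.8745

Set MRS = p_x/p_y: (3/x)/1 = p_x/p_y.
So x*(p_x,p_y) = 3·p_y/p_x, independent of income; and y* = (I − 3·p_y)/p_y.
At the given prices: x* = 3·14/10.84 = 3.8745.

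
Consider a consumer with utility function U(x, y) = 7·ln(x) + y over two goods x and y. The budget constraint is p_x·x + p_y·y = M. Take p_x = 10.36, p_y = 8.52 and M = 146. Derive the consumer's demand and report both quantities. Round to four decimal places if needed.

x* = 5.7568, y* = 10.1362

So x*(p_x,p_y) = 7·p_y/p_x, independent of income; and y* = (M − 7·p_y)/p_y.
At the given prices: x* = 7·8.52/10.36 = 5.7568, and y* = 10.1362.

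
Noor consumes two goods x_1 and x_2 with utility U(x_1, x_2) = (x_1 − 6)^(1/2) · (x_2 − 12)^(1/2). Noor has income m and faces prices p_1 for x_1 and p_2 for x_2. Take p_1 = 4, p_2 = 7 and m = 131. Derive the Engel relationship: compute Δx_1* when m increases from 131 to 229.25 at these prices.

MRS = (x_2−12)/(x_1−6). Tangency with p_1/p_2 gives x_2−12 = (p_1/p_2)·(x_1−6).
Substituting into the budget: x_1* = 6 + 0.5·(m − 6·p_1 − 12·p_2)/p_1, and x_2* = 12 + 0.5·(…)/p_2.
Discretionary income = 131 − 6·4 − 12·7 = 23; x_1* = 6 + 0.5·23/4 = 8.875.
At m' = 229.25: x_1* = 21.1562. Change: 21.1562 − 8.875 = 12.2812.

Δx_1* = 12.2812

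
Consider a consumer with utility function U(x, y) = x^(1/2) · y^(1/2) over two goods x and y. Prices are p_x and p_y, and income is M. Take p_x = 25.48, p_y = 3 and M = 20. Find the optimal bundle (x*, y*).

Tangency: MRS = y/x = p_x/p_y.
So 0.5·p_y·y = 0.5·p_x·x; combined with the budget, a share 0.5 of income goes to x.
Demand: x*(p_x,p_y,M) = 0.5·M/p_x and y* = 0.5·M/p_y.
At p_x=25.48, p_y=3, M=20: x* = 0.5·20/25.48 = 0.3925, y* = 3.3333.

x* = 0.3925, y* = 3.3333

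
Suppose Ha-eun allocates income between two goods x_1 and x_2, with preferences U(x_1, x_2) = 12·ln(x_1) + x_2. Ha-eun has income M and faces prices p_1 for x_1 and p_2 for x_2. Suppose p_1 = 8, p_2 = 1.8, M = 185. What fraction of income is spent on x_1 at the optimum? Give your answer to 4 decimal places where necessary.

MU_x_1 = 12/x_1, MU_x_2 = 1. Tangency: 12/x_1 = p_1/p_2.
So x_1*(p_1,p_2) = 12·p_2/p_1, independent of income; and x_2* = (M − 12·p_2)/p_2.
At the given prices: x_1* = 12·1.8/8 = 2.7, and x_2* = 90.7778.
Expenditure on x_1: 8·2.7 = 21.6; share = 0.1168.

share on x_1 = 0.1168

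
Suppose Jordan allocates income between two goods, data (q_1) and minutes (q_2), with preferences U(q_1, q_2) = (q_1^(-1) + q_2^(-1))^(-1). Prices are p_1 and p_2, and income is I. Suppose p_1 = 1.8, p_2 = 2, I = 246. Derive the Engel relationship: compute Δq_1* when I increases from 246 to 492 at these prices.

MRS = MU_q_1/MU_q_2 = (q_2/q_1)^(2). Set equal to p_1/p_2.
Solve for the ratio: q_2/q_1 = [p_1/p_2]^(0.5).
With the ratio pinned down, the budget gives q_1* = I/(p_1 + p_2·(q_2/q_1)) and q_2* = (q_2/q_1)·q_1*.
Numerically q_2/q_1 = 0.948683, so q_1* = 246/(1.8 + 2·0.948683) = 66.5338.
At I' = 492: q_1* = 133.0677. Change: 133.0677 − 66.5338 = 66.5338.

Δq_1* = 66.5338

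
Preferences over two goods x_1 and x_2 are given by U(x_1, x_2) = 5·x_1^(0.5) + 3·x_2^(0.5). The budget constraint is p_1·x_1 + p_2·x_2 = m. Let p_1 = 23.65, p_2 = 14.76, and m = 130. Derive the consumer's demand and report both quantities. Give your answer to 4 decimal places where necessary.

x_1* = 3.486, x_2* = 3.222

MU_x_1 ∝ 5·x_1^(-0.5), MU_x_2 ∝ 3·x_2^(-0.5), so MRS = (5/3)·(x_2/x_1)^(0.5) = p_1/p_2.
Hence x_2/x_1 = ((3/5)·p_1/p_2)^(1/(0.5)), i.e. raised to the 2 power.
With the ratio pinned down, the budget gives x_1* = m/(p_1 + p_2·(x_2/x_1)) and x_2* = (x_2/x_1)·x_1*.
Numerically x_2/x_1 = 0.924256, so x_1* = 130/(23.65 + 14.76·0.924256) = 3.486 and x_2* = 0.924256·3.486 = 3.222.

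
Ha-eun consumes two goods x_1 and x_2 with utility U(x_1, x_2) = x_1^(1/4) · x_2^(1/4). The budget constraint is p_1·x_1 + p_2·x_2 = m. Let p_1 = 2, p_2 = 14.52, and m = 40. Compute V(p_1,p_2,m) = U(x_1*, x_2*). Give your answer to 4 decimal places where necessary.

Tangency: MRS = x_2/x_1 = p_1/p_2.
Rearranging, p_2·x_2 = p_1·x_1. Substituting into the budget gives p_1·x_1·(1 + 1) = m.
Demand: x_1*(p_1,p_2,m) = 0.5·m/p_1 and x_2* = 0.5·m/p_2.
At p_1=2, p_2=14.52, m=40: x_1* = 0.5·40/2 = 10, x_2* = 1.3774.
Utility at the optimum: U(10, 1.3774) = 1.9265.

V = 1.9265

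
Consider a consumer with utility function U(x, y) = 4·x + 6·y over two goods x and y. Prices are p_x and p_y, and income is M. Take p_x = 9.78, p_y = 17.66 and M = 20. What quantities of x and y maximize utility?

Linear utility — the consumer picks whichever good has higher MU/price: 4/9.78 = 0.409 vs 6/17.66 = 0.3398.
x gives more utility per dollar, so spend all income on x: x* = M/p_x, y* = 0.
Numerically: x* = 2.045, y* = 0.

x* = 2.045, y* = 0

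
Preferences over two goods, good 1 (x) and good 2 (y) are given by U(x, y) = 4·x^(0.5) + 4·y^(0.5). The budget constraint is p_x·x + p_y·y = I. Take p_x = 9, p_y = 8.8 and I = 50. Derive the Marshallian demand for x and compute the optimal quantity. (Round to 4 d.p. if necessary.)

From the CES first-order condition, (y/x)^(0.5) = p_x/p_y.
Hence y/x = (p_x/p_y)^(1/(0.5)), i.e. raised to the 2 power.
Substitute y = (y/x)·x into the budget: x* = I/(p_x + p_y·(y/x)).
Numerically y/x = 1.045971, so x* = 50/(9 + 8.8·1.045971) = 2.7466.

x* = 2.7466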